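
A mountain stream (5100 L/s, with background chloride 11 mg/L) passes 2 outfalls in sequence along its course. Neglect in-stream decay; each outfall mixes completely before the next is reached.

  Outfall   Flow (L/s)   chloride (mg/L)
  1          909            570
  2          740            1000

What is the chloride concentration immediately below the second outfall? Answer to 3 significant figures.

195 mg/L

Below outfall 1: Q → 6009 L/s, C = (5100·11.00 + 909.0·570.0)/6009 = 95.56 mg/L.
Below outfall 2: Q → 6749 L/s, C = (6009·95.56 + 740.0·1000)/6749 = 194.7 mg/L.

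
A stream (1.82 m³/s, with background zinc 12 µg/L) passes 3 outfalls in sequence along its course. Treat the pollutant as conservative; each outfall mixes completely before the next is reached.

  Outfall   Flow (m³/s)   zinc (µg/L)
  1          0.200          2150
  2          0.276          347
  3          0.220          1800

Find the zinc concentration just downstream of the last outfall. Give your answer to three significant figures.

Outfall 1: combined Q = 2.020 m³/s; C = (1.820·12.00 + 0.2000·2150)/2.020 = 223.7 µg/L.
Outfall 2: combined Q = 2.296 m³/s; C = (2.020·223.7 + 0.2760·347.0)/2.296 = 238.5 µg/L.
Outfall 3: combined Q = 2.516 m³/s; C = (2.296·238.5 + 0.2200·1800)/2.516 = 375.0 µg/L.

375 µg/L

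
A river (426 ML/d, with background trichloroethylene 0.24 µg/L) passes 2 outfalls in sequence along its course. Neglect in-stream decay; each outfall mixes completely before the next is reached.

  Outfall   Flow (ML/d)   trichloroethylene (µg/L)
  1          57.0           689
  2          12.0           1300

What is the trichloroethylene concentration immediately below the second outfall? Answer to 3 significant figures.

After outfall 1: Q = 426.0 + 57.00 = 483.0 ML/d; C = (426.0·0.2400 + 57.00·689.0)/483.0 = 81.52 µg/L.
After outfall 2: Q = 483.0 + 12.00 = 495.0 ML/d; C = (483.0·81.52 + 12.00·1300)/495.0 = 111.1 µg/L.

111 µg/L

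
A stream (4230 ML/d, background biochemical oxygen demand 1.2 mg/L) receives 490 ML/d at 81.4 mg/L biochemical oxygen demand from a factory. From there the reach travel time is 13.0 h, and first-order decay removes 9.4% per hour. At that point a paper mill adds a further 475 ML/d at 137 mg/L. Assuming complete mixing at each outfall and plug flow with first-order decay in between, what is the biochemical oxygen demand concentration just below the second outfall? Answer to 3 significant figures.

14.9 mg/L

Mixed concentration C = ΣQC/ΣQ = (4230·1.200 + 490.0·81.40) / 4720 = 44960/4720 = 9.526 mg/L; combined flow 4720 ML/d.
9.4%/h lost → k = −ln(1 − 0.094) = 0.09872 h⁻¹.
Applying C = C₀e^(−kt): 9.526 × 0.2771 = 2.640 mg/L.
At the second outfall, C = (4720·2.640 + 475.0·137.0) / (4720 + 475.0) = 14.92 mg/L.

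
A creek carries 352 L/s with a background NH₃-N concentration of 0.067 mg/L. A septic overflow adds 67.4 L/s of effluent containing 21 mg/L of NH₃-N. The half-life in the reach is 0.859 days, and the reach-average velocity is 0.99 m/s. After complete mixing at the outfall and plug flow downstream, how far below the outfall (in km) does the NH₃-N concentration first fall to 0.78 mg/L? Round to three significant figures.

Conservation of mass: C = (352.0·0.06700 + 67.40·21.00) / 419.4 = 1439/419.4 = 3.431 mg/L.
Half-life 0.859 d → k = ln 2 / 0.859 = 0.8069 d⁻¹.
Set 3.431·exp(−k·t) = 0.78 → t = ln(3.431/0.78)/k = 158600 s = 44.06 h.
Distance = v·t = 0.99·158600 = 157000 m = 157.0 km.

157 km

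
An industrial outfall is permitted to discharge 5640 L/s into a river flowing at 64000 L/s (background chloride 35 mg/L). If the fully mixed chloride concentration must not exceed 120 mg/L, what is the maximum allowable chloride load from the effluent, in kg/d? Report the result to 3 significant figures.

Mass balance at the limit: 64000·35.00 + 5640·Cₑ = 69640·120 → Cₑ = 1085 mg/L.
5640 L/s = 5.640 m³/s. Load = 5.640 m³/s × 1085 g/m³ × 86 400 s/d = 528500 kg/d.

528000 kg/d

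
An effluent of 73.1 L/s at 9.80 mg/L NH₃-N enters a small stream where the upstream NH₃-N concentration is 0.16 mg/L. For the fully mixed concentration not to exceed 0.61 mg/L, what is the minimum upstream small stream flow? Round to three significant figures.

1490 L/s

Set C_mix = 0.61: (Q·0.1600 + 73.10·9.800) / (Q + 73.10) = 0.61
→ Q = 73.10·(9.800 − 0.61)/(0.61 − 0.1600) = 1493 L/s.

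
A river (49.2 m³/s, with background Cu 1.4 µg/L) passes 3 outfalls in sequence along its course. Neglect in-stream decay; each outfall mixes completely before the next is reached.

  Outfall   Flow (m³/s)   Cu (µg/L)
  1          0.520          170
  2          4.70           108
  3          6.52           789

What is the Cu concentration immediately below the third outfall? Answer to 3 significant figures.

Outfall 1: combined Q = 49.72 m³/s; C = (49.20·1.400 + 0.5200·170.0)/49.72 = 3.163 µg/L.
Outfall 2: combined Q = 54.42 m³/s; C = (49.72·3.163 + 4.700·108.0)/54.42 = 12.22 µg/L.
Outfall 3: combined Q = 60.94 m³/s; C = (54.42·12.22 + 6.520·789.0)/60.94 = 95.33 µg/L.

95.3 µg/L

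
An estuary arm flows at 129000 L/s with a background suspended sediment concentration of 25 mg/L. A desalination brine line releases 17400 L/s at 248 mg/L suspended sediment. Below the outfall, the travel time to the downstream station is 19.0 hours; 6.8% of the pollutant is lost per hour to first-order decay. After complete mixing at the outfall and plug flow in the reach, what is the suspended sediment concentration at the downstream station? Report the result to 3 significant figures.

13.5 mg/L

Conservation of mass: C = (129000·25.00 + 17400·248.0) / 146400 = 7540000/146400 = 51.50 mg/L.
6.8%/h lost → k = −ln(1 − 0.068) = 0.07042 h⁻¹.
After decay, C = 51.50 × e^(−kt) = 51.50 × 0.2624 = 13.51 mg/L.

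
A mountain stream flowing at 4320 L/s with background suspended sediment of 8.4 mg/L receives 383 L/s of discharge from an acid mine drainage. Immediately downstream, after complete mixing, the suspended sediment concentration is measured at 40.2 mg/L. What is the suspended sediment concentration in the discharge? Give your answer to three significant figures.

Mass balance: 4320·8.400 + 383.0·Cₑ = 4703·40.20
→ Cₑ = (4703·40.20 − 4320·8.400) / 383.0 = 398.9 mg/L.

399 mg/L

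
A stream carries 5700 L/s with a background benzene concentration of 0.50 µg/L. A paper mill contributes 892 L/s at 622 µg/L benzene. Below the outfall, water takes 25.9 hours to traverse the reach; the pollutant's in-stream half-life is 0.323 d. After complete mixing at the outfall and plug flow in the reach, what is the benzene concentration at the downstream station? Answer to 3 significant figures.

8.35 µg/L

Conservation of mass: C = (5700·0.5000 + 892.0·622.0) / 6592 = 557700/6592 = 84.60 µg/L.
Half-life 0.323 d → k = ln 2 / 0.323 = 2.146 d⁻¹.
After decay, C = 84.60 × e^(−kt) = 84.60 × 0.09868 = 8.348 µg/L.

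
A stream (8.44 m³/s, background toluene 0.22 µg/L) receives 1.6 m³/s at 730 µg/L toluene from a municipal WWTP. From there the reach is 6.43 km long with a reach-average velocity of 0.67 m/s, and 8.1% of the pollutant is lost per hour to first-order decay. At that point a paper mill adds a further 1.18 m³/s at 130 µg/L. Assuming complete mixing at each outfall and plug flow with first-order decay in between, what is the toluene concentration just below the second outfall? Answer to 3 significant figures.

Flow-weighted average: C = (8.440·0.2200 + 1.600·730.0) / 10.04 = 1170/10.04 = 116.5 µg/L; combined flow 10.04 m³/s.
Travel time t = 6.43·1000 / 0.67 = 9597 s = 2.666 h.
8.1%/h lost → k = −ln(1 − 0.081) = 0.08447 h⁻¹.
Applying C = C₀e^(−kt): 116.5 × 0.7984 = 93.03 µg/L.
At the second outfall, C = (10.04·93.03 + 1.180·130.0) / (10.04 + 1.180) = 96.91 µg/L.

96.9 µg/L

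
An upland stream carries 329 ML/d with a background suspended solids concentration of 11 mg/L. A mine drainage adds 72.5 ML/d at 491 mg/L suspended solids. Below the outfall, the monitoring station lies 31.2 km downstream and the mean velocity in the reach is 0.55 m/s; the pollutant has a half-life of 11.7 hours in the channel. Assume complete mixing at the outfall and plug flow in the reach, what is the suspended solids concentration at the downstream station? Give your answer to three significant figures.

38.4 mg/L

Flow-weighted average: C = (329.0·11.00 + 72.50·491.0) / 401.5 = 39220/401.5 = 97.67 mg/L.
Travel time t = 31.2·1000 / 0.55 = 56730 s = 15.76 h.
Half-life 11.7 h → k = ln 2 / 11.7 = 0.05924 h⁻¹ = 1.422 d⁻¹.
Applying C = C₀e^(−kt): 97.67 × 0.3932 = 38.40 mg/L.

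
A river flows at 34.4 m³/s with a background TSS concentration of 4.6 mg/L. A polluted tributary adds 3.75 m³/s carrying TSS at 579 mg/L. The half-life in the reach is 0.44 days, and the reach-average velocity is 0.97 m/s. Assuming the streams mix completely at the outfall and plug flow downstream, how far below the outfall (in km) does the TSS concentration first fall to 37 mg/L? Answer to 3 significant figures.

Mixed concentration C = ΣQC/ΣQ = (34.40·4.600 + 3.750·579.0) / 38.15 = 2329/38.15 = 61.06 mg/L.
Half-life 0.44 d → k = ln 2 / 0.44 = 1.575 d⁻¹.
Set 61.06·exp(−k·t) = 37 → t = ln(61.06/37)/k = 27480 s = 7.632 h.
Distance = v·t = 0.97·27480 = 26650 m = 26.65 km.

26.7 km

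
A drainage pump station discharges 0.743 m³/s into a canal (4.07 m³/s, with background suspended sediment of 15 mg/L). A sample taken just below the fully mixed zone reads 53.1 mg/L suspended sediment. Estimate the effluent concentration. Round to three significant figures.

Mass balance: 4.070·15.00 + 0.7430·Cₑ = 4.813·53.10
→ Cₑ = (4.813·53.10 − 4.070·15.00) / 0.7430 = 261.8 mg/L.

262 mg/L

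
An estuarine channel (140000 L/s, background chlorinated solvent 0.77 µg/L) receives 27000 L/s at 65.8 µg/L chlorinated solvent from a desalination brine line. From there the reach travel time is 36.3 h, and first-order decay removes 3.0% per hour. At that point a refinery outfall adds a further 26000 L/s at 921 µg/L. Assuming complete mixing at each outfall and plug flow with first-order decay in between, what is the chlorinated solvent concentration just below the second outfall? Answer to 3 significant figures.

127 µg/L

After mixing, C = (140000·0.7700 + 27000·65.80) / 167000 = 1884000/167000 = 11.28 µg/L; combined flow 167000 L/s.
3.0%/h lost → k = −ln(1 − 0.03) = 0.03046 h⁻¹.
After decay, C = 11.28 × e^(−kt) = 11.28 × 0.3310 = 3.735 µg/L.
At the second outfall, C = (167000·3.735 + 26000·921.0) / (167000 + 26000) = 127.3 µg/L.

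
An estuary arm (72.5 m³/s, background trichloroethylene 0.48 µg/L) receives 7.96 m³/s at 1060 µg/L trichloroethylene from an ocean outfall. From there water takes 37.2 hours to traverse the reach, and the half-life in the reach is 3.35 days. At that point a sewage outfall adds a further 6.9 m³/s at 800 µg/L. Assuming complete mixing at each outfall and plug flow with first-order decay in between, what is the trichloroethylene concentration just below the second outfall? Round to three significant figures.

134 µg/L

After mixing, C = (72.50·0.4800 + 7.960·1060) / 80.46 = 8472/80.46 = 105.3 µg/L; combined flow 80.46 m³/s.
Half-life 3.35 d → k = ln 2 / 3.35 = 0.2069 d⁻¹.
After decay, C = 105.3 × e^(−kt) = 105.3 × 0.7256 = 76.41 µg/L.
At the second outfall, C = (80.46·76.41 + 6.900·800.0) / (80.46 + 6.900) = 133.6 µg/L.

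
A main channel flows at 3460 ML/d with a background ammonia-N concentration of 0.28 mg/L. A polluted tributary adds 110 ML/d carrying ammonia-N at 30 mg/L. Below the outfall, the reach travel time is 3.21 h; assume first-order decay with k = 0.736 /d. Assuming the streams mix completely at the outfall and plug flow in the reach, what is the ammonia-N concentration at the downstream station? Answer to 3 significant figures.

1.08 mg/L

Conservation of mass: C = (3460·0.2800 + 110.0·30.00) / 3570 = 4269/3570 = 1.196 mg/L.
Applying C = C₀e^(−kt): 1.196 × 0.9063 = 1.084 mg/L.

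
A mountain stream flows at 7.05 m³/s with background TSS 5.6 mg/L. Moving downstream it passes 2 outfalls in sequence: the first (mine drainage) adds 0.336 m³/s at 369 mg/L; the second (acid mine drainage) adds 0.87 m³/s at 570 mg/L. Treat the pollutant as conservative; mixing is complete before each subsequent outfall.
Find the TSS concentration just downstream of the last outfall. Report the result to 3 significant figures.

79.9 mg/L

Below outfall 1: Q → 7.386 m³/s, C = (7.050·5.600 + 0.3360·369.0)/7.386 = 22.13 mg/L.
Below outfall 2: Q → 8.256 m³/s, C = (7.386·22.13 + 0.8700·570.0)/8.256 = 79.86 mg/L.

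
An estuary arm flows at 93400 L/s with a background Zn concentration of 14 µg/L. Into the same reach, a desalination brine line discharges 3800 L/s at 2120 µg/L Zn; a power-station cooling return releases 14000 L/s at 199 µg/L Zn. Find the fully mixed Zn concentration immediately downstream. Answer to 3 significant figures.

109 µg/L

Conservation of mass: C = (93400·14.00 + 3800·2120 + 14000·199.0) / 111200 = 12150000/111200 = 109.3 µg/L.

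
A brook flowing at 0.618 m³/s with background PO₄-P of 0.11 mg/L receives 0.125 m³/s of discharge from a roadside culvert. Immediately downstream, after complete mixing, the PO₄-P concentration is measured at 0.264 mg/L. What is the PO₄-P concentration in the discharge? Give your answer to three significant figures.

1.03 mg/L

Mass balance: 0.6180·0.1100 + 0.1250·Cₑ = 0.7430·0.2640
→ Cₑ = (0.7430·0.2640 − 0.6180·0.1100) / 0.1250 = 1.025 mg/L.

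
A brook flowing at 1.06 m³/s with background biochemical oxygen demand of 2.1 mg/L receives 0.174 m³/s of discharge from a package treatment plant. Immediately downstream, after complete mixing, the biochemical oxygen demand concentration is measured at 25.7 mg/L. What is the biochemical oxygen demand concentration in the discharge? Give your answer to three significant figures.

169 mg/L

Mass balance: 1.060·2.100 + 0.1740·Cₑ = 1.234·25.70
→ Cₑ = (1.234·25.70 − 1.060·2.100) / 0.1740 = 169.5 mg/L.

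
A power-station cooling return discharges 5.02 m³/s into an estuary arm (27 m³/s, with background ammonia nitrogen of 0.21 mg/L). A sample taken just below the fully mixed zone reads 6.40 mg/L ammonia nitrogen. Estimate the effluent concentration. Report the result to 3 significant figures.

39.7 mg/L

Mass balance: 27.00·0.2100 + 5.020·Cₑ = 32.02·6.400
→ Cₑ = (32.02·6.400 − 27.00·0.2100) / 5.020 = 39.69 mg/L.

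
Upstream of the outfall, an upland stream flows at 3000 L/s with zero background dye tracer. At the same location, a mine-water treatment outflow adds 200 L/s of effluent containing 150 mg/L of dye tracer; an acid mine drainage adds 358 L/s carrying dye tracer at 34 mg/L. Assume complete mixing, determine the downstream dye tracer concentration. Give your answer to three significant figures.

11.9 mg/L

After mixing, C = (3000·0 + 200.0·150.0 + 358.0·34.00) / 3558 = 42170/3558 = 11.85 mg/L.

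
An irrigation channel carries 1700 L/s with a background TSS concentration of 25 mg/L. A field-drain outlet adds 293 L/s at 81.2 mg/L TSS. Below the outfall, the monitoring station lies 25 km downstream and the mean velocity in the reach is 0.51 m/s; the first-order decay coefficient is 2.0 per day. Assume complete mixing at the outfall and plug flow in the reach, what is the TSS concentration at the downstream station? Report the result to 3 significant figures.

Mixed concentration C = ΣQC/ΣQ = (1700·25.00 + 293.0·81.20) / 1993 = 66290/1993 = 33.26 mg/L.
Travel time t = 25·1000 / 0.51 = 49020 s = 13.62 h.
Decay over the reach: 33.26·exp(−kt) = 33.26·0.3215 = 10.69 mg/L.

10.7 mg/L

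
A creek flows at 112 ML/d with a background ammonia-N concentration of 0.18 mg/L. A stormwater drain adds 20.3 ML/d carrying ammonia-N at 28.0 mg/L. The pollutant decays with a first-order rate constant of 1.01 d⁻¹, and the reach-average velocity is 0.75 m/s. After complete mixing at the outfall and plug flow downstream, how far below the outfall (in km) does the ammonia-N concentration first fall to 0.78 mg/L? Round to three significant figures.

112 km

Flow-weighted average: C = (112.0·0.1800 + 20.30·28.00) / 132.3 = 588.6/132.3 = 4.449 mg/L.
Set 4.449·exp(−k·t) = 0.78 → t = ln(4.449/0.78)/k = 148900 s = 41.37 h.
Distance = v·t = 0.75·148900 = 111700 m = 111.7 km.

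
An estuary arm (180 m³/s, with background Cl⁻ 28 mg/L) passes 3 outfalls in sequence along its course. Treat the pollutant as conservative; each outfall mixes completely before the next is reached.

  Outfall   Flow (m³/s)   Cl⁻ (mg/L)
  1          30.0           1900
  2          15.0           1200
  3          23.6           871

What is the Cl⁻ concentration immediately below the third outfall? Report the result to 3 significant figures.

Outfall 1: combined Q = 210.0 m³/s; C = (180.0·28.00 + 30.00·1900)/210.0 = 295.4 mg/L.
Outfall 2: combined Q = 225.0 m³/s; C = (210.0·295.4 + 15.00·1200)/225.0 = 355.7 mg/L.
Outfall 3: combined Q = 248.6 m³/s; C = (225.0·355.7 + 23.60·871.0)/248.6 = 404.6 mg/L.

405 mg/L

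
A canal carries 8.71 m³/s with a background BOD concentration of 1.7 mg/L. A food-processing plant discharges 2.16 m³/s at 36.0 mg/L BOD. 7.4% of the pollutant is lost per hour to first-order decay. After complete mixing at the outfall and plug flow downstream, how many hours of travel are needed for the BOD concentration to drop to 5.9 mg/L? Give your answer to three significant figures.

4.77 h

Mass balance: C = (8.710·1.700 + 2.160·36.00) / 10.87 = 92.57/10.87 = 8.516 mg/L.
7.4%/h lost → k = −ln(1 − 0.074) = 0.07688 h⁻¹.
8.516·exp(−k·t) = 5.9 → t = ln(8.516/5.9)/k = 17180 s = 4.773 h.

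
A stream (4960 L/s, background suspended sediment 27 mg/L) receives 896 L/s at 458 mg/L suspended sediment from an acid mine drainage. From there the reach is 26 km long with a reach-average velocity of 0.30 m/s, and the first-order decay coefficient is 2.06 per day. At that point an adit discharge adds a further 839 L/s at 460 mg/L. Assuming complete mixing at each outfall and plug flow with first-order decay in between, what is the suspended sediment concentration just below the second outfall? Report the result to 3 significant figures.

Flow-weighted average: C = (4960·27.00 + 896.0·458.0) / 5856 = 544300/5856 = 92.95 mg/L; combined flow 5856 L/s.
Travel time t = 26·1000 / 0.30 = 86670 s = 24.07 h.
First-order decay: C = 92.95·exp(−k·t) = 92.95·0.1266 = 11.77 mg/L.
Second outfall: C = (5856·11.77 + 839.0·460.0)/6695 = 67.94 mg/L.

67.9 mg/L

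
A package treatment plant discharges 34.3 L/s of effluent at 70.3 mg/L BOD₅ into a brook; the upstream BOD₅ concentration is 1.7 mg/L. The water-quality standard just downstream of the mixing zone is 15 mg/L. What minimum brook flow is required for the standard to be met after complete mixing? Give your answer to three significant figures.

Set C_mix = 15: (Q·1.700 + 34.30·70.30) / (Q + 34.30) = 15
→ Q = 34.30·(70.30 − 15)/(15 − 1.700) = 142.6 L/s.

143 L/s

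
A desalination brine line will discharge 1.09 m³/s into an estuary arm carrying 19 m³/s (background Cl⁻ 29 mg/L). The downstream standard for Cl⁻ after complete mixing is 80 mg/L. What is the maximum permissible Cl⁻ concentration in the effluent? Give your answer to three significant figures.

969 mg/L

At the limit, (Qr·Cr + Qe·Cₑ)/(Qr + Qe) = 80:
Cₑ = (20.09·80 − 19.00·29.00) / 1.090 = 969.0 mg/L.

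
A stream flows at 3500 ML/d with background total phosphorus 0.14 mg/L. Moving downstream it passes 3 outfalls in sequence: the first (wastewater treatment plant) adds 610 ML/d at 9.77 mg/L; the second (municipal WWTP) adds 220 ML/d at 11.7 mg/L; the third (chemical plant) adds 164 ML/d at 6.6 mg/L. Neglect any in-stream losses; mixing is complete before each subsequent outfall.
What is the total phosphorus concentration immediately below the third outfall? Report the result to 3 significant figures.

2.25 mg/L

Outfall 1: combined Q = 4110 ML/d; C = (3500·0.1400 + 610.0·9.770)/4110 = 1.569 mg/L.
Outfall 2: combined Q = 4330 ML/d; C = (4110·1.569 + 220.0·11.70)/4330 = 2.084 mg/L.
Outfall 3: combined Q = 4494 ML/d; C = (4330·2.084 + 164.0·6.600)/4494 = 2.249 mg/L.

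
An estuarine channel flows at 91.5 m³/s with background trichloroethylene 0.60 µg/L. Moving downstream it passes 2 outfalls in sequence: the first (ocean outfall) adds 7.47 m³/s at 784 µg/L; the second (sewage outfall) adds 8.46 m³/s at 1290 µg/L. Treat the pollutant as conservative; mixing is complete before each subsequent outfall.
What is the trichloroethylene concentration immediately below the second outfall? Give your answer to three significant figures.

Outfall 1: combined Q = 98.97 m³/s; C = (91.50·0.6000 + 7.470·784.0)/98.97 = 59.73 µg/L.
Outfall 2: combined Q = 107.4 m³/s; C = (98.97·59.73 + 8.460·1290)/107.4 = 156.6 µg/L.

157 µg/L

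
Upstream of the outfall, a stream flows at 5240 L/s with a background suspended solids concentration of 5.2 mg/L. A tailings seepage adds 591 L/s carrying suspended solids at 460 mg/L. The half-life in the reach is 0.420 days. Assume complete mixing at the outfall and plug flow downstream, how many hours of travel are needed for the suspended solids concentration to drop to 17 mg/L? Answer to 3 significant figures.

16.1 h

Mass balance: C = (5240·5.200 + 591.0·460.0) / 5831 = 299100/5831 = 51.30 mg/L.
Half-life 0.420 d → k = ln 2 / 0.420 = 1.650 d⁻¹.
51.30·exp(−k·t) = 17 → t = ln(51.30/17)/k = 57820 s = 16.06 h.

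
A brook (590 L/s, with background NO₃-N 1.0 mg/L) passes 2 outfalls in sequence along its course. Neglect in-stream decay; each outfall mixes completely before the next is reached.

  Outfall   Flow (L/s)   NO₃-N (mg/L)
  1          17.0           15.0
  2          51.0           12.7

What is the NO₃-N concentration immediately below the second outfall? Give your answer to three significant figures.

2.27 mg/L

Outfall 1: combined Q = 607.0 L/s; C = (590.0·1.000 + 17.00·15.00)/607.0 = 1.392 mg/L.
Outfall 2: combined Q = 658.0 L/s; C = (607.0·1.392 + 51.00·12.70)/658.0 = 2.269 mg/L.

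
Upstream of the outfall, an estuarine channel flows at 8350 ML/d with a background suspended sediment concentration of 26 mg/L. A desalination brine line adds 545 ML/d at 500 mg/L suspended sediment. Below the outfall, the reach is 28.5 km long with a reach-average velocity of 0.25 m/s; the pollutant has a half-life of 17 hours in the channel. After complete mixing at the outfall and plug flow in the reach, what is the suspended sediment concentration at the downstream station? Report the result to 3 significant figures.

15.1 mg/L

Conservation of mass: C = (8350·26.00 + 545.0·500.0) / 8895 = 489600/8895 = 55.04 mg/L.
Travel time t = 28.5·1000 / 0.25 = 114000 s = 31.67 h.
Half-life 17 h → k = ln 2 / 17 = 0.04077 h⁻¹ = 0.9786 d⁻¹.
After decay, C = 55.04 × e^(−kt) = 55.04 × 0.2750 = 15.13 mg/L.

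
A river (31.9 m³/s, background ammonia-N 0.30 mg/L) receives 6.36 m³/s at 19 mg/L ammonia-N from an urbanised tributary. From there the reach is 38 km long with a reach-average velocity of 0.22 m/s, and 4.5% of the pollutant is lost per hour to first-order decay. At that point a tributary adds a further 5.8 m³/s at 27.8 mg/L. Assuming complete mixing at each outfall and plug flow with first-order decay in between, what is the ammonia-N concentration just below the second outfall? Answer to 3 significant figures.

3.98 mg/L

Flow-weighted average: C = (31.90·0.3000 + 6.360·19.00) / 38.26 = 130.4/38.26 = 3.409 mg/L; combined flow 38.26 m³/s.
Travel time t = 38·1000 / 0.22 = 172700 s = 47.98 h.
4.5%/h lost → k = −ln(1 − 0.045) = 0.04604 h⁻¹.
Decay over the reach: 3.409·exp(−kt) = 3.409·0.1098 = 0.3742 mg/L.
At the second outfall, C = (38.26·0.3742 + 5.800·27.80) / (38.26 + 5.800) = 3.985 mg/L.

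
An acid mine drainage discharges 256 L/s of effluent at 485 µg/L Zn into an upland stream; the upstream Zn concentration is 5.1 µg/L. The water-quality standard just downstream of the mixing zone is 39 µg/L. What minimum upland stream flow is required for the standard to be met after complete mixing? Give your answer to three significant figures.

Set C_mix = 39: (Q·5.100 + 256.0·485.0) / (Q + 256.0) = 39
→ Q = 256.0·(485.0 − 39)/(39 − 5.100) = 3368 L/s.

3370 L/s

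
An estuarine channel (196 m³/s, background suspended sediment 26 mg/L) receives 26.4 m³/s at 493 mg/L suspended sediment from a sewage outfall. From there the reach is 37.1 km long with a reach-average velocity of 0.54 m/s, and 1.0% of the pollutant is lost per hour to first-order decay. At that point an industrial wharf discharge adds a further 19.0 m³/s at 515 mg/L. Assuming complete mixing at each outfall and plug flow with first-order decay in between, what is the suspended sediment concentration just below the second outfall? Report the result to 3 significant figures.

Mixed concentration C = ΣQC/ΣQ = (196.0·26.00 + 26.40·493.0) / 222.4 = 18110/222.4 = 81.44 mg/L; combined flow 222.4 m³/s.
Travel time t = 37.1·1000 / 0.54 = 68700 s = 19.08 h.
1.0%/h lost → k = −ln(1 − 0.01) = 0.01005 h⁻¹.
First-order decay: C = 81.44·exp(−k·t) = 81.44·0.8255 = 67.22 mg/L.
Second outfall: C = (222.4·67.22 + 19.00·515.0)/241.4 = 102.5 mg/L.

102 mg/L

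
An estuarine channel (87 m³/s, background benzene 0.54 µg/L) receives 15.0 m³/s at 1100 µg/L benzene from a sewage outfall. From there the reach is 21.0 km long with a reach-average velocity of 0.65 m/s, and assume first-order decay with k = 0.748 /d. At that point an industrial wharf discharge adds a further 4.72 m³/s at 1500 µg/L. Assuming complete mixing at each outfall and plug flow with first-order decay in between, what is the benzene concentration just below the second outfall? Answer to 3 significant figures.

184 µg/L

Mass balance: C = (87.00·0.5400 + 15.00·1100) / 102.0 = 16550/102.0 = 162.2 µg/L; combined flow 102.0 m³/s.
Travel time t = 21.0·1000 / 0.65 = 32310 s = 8.974 h.
After decay, C = 162.2 × e^(−kt) = 162.2 × 0.7560 = 122.6 µg/L.
At the second outfall, C = (102.0·122.6 + 4.720·1500) / (102.0 + 4.720) = 183.6 µg/L.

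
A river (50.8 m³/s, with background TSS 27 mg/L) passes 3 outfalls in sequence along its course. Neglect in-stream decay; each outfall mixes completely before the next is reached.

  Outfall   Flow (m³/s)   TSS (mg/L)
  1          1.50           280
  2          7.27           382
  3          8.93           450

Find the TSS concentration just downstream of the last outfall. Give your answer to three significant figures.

125 mg/L

Below outfall 1: Q → 52.30 m³/s, C = (50.80·27.00 + 1.500·280.0)/52.30 = 34.26 mg/L.
Below outfall 2: Q → 59.57 m³/s, C = (52.30·34.26 + 7.270·382.0)/59.57 = 76.70 mg/L.
Below outfall 3: Q → 68.50 m³/s, C = (59.57·76.70 + 8.930·450.0)/68.50 = 125.4 mg/L.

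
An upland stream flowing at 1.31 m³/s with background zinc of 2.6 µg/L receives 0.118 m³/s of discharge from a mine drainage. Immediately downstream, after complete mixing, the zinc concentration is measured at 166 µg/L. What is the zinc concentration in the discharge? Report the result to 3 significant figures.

1980 µg/L

Mass balance: 1.310·2.600 + 0.1180·Cₑ = 1.428·166.0
→ Cₑ = (1.428·166.0 − 1.310·2.600) / 0.1180 = 1980 µg/L.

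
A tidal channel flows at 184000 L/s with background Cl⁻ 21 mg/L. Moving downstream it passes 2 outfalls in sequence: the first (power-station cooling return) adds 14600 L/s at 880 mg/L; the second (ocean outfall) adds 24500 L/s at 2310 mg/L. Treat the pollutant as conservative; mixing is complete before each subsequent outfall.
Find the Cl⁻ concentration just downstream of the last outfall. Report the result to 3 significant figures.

Below outfall 1: Q → 198600 L/s, C = (184000·21.00 + 14600·880.0)/198600 = 84.15 mg/L.
Below outfall 2: Q → 223100 L/s, C = (198600·84.15 + 24500·2310)/223100 = 328.6 mg/L.

329 mg/L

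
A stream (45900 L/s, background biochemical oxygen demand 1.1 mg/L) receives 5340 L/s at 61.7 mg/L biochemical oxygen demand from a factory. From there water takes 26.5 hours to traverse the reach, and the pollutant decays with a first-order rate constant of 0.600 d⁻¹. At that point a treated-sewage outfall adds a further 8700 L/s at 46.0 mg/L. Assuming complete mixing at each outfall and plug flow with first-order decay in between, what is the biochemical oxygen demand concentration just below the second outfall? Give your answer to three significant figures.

After mixing, C = (45900·1.100 + 5340·61.70) / 51240 = 380000/51240 = 7.415 mg/L; combined flow 51240 L/s.
First-order decay: C = 7.415·exp(−k·t) = 7.415·0.5156 = 3.823 mg/L.
Second outfall: C = (51240·3.823 + 8700·46.00)/59940 = 9.945 mg/L.

9.94 mg/L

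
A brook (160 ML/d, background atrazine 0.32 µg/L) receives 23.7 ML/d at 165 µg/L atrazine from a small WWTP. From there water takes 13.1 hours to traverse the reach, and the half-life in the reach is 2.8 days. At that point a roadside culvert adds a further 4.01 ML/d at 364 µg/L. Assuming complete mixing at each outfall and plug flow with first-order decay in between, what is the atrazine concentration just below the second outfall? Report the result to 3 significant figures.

26.2 µg/L

Mass balance: C = (160.0·0.3200 + 23.70·165.0) / 183.7 = 3962/183.7 = 21.57 µg/L; combined flow 183.7 ML/d.
Half-life 2.8 d → k = ln 2 / 2.8 = 0.2476 d⁻¹.
First-order decay: C = 21.57·exp(−k·t) = 21.57·0.8736 = 18.84 µg/L.
At the second outfall, C = (183.7·18.84 + 4.010·364.0) / (183.7 + 4.010) = 26.21 µg/L.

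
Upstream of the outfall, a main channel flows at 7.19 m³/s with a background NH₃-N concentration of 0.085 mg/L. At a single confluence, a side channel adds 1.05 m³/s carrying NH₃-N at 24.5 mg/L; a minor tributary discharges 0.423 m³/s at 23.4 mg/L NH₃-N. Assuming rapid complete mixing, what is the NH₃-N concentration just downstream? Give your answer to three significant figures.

4.18 mg/L

Flow-weighted average: C = (7.190·0.08500 + 1.050·24.50 + 0.4230·23.40) / 8.663 = 36.23/8.663 = 4.183 mg/L.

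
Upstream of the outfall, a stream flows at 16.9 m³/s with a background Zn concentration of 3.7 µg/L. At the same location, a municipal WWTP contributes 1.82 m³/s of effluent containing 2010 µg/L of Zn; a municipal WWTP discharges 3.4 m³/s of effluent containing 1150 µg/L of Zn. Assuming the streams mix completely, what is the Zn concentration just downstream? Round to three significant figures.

345 µg/L

Mass balance: C = (16.90·3.700 + 1.820·2010 + 3.400·1150) / 22.12 = 7631/22.12 = 345.0 µg/L.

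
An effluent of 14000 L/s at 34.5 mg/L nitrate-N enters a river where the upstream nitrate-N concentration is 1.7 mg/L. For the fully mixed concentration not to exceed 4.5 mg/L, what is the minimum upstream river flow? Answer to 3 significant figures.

Set C_mix = 4.5: (Q·1.700 + 14000·34.50) / (Q + 14000) = 4.5
→ Q = 14000·(34.50 − 4.5)/(4.5 − 1.700) = 150000 L/s.

150000 L/s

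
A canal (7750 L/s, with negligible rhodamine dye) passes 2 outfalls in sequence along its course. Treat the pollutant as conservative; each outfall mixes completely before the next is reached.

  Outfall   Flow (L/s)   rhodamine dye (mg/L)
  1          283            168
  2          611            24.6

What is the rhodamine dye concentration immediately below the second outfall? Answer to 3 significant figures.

Below outfall 1: Q → 8033 L/s, C = (7750·0 + 283.0·168.0)/8033 = 5.919 mg/L.
Below outfall 2: Q → 8644 L/s, C = (8033·5.919 + 611.0·24.60)/8644 = 7.239 mg/L.

7.24 mg/L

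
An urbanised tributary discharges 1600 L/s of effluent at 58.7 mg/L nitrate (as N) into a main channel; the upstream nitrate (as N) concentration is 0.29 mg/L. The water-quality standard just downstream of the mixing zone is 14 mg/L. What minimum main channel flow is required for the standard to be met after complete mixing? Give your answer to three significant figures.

5220 L/s

Set C_mix = 14: (Q·0.2900 + 1600·58.70) / (Q + 1600) = 14
→ Q = 1600·(58.70 − 14)/(14 − 0.2900) = 5217 L/s.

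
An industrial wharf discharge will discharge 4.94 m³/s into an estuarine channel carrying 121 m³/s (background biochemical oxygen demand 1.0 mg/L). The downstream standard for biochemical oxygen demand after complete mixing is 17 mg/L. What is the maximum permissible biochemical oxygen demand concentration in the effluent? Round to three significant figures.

409 mg/L

At the limit, (Qr·Cr + Qe·Cₑ)/(Qr + Qe) = 17:
Cₑ = (125.9·17 − 121.0·1.000) / 4.940 = 408.9 mg/L.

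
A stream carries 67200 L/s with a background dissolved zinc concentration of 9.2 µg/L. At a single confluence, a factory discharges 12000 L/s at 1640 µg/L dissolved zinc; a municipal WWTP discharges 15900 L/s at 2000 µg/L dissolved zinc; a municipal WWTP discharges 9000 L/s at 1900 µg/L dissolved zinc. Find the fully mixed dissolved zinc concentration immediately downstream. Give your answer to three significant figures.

Conservation of mass: C = (67200·9.200 + 12000·1640 + 15900·2000 + 9000·1900) / 104100 = 69200000/104100 = 664.7 µg/L.

665 µg/L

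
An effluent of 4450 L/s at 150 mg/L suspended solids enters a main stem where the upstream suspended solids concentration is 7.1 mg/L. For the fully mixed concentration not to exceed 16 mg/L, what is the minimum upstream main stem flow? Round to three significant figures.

67000 L/s

Set C_mix = 16: (Q·7.100 + 4450·150.0) / (Q + 4450) = 16
→ Q = 4450·(150.0 − 16)/(16 − 7.100) = 67000 L/s.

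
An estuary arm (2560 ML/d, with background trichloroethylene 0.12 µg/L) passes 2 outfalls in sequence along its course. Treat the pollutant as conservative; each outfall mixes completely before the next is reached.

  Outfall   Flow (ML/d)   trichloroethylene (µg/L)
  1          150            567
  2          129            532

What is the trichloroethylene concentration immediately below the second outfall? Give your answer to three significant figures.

54.2 µg/L

After outfall 1: Q = 2560 + 150.0 = 2710 ML/d; C = (2560·0.1200 + 150.0·567.0)/2710 = 31.50 µg/L.
After outfall 2: Q = 2710 + 129.0 = 2839 ML/d; C = (2710·31.50 + 129.0·532.0)/2839 = 54.24 µg/L.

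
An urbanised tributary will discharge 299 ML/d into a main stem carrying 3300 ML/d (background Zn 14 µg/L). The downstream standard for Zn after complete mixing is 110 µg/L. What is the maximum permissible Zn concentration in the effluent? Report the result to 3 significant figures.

1170 µg/L

At the limit, (Qr·Cr + Qe·Cₑ)/(Qr + Qe) = 110:
Cₑ = (3599·110 − 3300·14.00) / 299.0 = 1170 µg/L.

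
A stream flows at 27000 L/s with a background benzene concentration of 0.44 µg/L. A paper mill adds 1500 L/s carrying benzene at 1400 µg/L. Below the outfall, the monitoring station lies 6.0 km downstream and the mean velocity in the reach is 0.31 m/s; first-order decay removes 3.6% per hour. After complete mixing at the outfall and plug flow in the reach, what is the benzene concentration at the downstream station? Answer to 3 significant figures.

60.8 µg/L

Conservation of mass: C = (27000·0.4400 + 1500·1400) / 28500 = 2112000/28500 = 74.10 µg/L.
Travel time t = 6.0·1000 / 0.31 = 19350 s = 5.376 h.
3.6%/h lost → k = −ln(1 − 0.036) = 0.03666 h⁻¹.
Decay over the reach: 74.10·exp(−kt) = 74.10·0.8211 = 60.84 µg/L.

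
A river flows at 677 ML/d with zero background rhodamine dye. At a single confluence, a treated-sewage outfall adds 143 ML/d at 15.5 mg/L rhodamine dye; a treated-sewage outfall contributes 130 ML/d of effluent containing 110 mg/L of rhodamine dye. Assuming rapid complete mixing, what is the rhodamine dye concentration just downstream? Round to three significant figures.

Conservation of mass: C = (677.0·0 + 143.0·15.50 + 130.0·110.0) / 950.0 = 16520/950.0 = 17.39 mg/L.

17.4 mg/L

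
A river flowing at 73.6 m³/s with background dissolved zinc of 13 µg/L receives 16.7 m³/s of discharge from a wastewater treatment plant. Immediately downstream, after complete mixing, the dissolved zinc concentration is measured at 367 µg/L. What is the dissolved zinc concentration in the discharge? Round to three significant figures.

Mass balance: 73.60·13.00 + 16.70·Cₑ = 90.30·367.0
→ Cₑ = (90.30·367.0 − 73.60·13.00) / 16.70 = 1927 µg/L.

1930 µg/L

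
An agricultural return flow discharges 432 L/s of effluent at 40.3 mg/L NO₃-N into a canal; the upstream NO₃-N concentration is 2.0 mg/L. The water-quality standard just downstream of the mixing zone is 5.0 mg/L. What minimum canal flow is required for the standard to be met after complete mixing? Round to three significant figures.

Set C_mix = 5.0: (Q·2.000 + 432.0·40.30) / (Q + 432.0) = 5.0
→ Q = 432.0·(40.30 − 5.0)/(5.0 − 2.000) = 5083 L/s.

5080 L/s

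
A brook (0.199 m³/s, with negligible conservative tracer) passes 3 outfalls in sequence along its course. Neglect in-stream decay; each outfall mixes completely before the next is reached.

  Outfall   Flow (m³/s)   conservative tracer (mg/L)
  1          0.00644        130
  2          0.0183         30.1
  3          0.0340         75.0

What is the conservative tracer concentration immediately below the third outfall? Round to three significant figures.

Outfall 1: combined Q = 0.2054 m³/s; C = (0.1990·0 + 0.006440·130.0)/0.2054 = 4.075 mg/L.
Outfall 2: combined Q = 0.2237 m³/s; C = (0.2054·4.075 + 0.01830·30.10)/0.2237 = 6.204 mg/L.
Outfall 3: combined Q = 0.2577 m³/s; C = (0.2237·6.204 + 0.03400·75.00)/0.2577 = 15.28 mg/L.

15.3 mg/L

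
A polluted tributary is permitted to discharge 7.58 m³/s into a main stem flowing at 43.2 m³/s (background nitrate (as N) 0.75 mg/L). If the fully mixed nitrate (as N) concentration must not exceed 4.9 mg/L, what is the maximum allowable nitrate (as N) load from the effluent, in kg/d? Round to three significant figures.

Mass balance at the limit: 43.20·0.7500 + 7.580·Cₑ = 50.78·4.9 → Cₑ = 28.55 mg/L.
Load = 7.580 m³/s × 28.55 g/m³ × 86 400 s/d = 18700 kg/d.

18700 kg/d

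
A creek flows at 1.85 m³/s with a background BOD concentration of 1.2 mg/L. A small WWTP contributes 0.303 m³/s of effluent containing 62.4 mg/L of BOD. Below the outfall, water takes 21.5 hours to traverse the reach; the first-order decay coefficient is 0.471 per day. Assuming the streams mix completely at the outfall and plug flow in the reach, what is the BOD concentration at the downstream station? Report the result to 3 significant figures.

Flow-weighted average: C = (1.850·1.200 + 0.3030·62.40) / 2.153 = 21.13/2.153 = 9.813 mg/L.
Applying C = C₀e^(−kt): 9.813 × 0.6558 = 6.435 mg/L.

6.44 mg/L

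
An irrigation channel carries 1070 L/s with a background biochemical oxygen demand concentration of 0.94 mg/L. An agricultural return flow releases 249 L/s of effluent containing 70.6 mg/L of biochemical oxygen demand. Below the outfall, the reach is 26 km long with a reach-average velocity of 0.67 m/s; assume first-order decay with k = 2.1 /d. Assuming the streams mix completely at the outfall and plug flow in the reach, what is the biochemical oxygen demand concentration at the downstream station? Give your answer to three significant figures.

5.49 mg/L

After mixing, C = (1070·0.9400 + 249.0·70.60) / 1319 = 18590/1319 = 14.09 mg/L.
Travel time t = 26·1000 / 0.67 = 38810 s = 10.78 h.
After decay, C = 14.09 × e^(−kt) = 14.09 × 0.3894 = 5.487 mg/L.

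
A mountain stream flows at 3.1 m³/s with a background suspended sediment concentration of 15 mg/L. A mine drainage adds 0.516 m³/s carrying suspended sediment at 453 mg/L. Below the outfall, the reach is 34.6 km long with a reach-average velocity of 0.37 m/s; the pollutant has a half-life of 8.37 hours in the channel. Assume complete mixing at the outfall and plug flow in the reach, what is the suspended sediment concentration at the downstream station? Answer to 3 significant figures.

9.02 mg/L

Conservation of mass: C = (3.100·15.00 + 0.5160·453.0) / 3.616 = 280.2/3.616 = 77.50 mg/L.
Travel time t = 34.6·1000 / 0.37 = 93510 s = 25.98 h.
Half-life 8.37 h → k = ln 2 / 8.37 = 0.08281 h⁻¹ = 1.988 d⁻¹.
First-order decay: C = 77.50·exp(−k·t) = 77.50·0.1163 = 9.017 mg/L.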